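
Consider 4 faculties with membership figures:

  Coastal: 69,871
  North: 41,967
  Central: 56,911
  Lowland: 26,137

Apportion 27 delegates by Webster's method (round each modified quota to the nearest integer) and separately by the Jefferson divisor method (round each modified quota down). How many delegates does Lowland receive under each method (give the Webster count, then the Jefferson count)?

4 and 3

Webster: Coastal 9, North 6, Central 8, Lowland 4.
Jefferson: Coastal 10, North 6, Central 8, Lowland 3.
Lowland gets 4 under Webster and 3 under Jefferson.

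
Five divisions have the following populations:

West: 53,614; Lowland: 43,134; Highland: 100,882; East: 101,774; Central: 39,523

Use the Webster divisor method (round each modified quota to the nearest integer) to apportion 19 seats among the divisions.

West: 3; Lowland: 2; Highland: 6; East: 6; Central: 2

Standard divisor 338927/19 ≈ 17838.263; standard quotas: West 3.006, Lowland 2.418, Highland 5.655, East 5.705, Central 2.216.
Rounding to the nearest integer gives West 3, Lowland 2, Highland 6, East 6, Central 2 — total 19, matching the house size, so no adjustment is needed.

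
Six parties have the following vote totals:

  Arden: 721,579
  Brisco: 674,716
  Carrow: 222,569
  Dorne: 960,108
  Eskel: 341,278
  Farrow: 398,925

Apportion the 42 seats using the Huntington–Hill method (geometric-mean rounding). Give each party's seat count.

With divisor 78193: modified quotas Arden 9.228, Brisco 8.629, Carrow 2.846, Dorne 12.279, Eskel 4.365, Farrow 5.102.
Geometric-mean thresholds: Arden √(9·10)=9.487, Brisco √(8·9)=8.485, Carrow √(2·3)=2.449, Dorne √(12·13)=12.490, Eskel √(4·5)=4.472, Farrow √(5·6)=5.477.
Each quota rounded against its threshold gives Arden 9, Brisco 9, Carrow 3, Dorne 12, Eskel 4, Farrow 5 (total 42).

Arden 9; Brisco 9; Carrow 3; Dorne 12; Eskel 4; Farrow 5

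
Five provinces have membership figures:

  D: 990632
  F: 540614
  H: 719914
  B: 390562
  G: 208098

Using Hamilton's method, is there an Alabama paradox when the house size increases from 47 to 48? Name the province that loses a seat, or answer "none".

At 47 seats: D 16, F 9, H 12, B 7, G 3.
At 48 seats: D 17, F 9, H 12, B 7, G 3.
No province's allocation decreased.

none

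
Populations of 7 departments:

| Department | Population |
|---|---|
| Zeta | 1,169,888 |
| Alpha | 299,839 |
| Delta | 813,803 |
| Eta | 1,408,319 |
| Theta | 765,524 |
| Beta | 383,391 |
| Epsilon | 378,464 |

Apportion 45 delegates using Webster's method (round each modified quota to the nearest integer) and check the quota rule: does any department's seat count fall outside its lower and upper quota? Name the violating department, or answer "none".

Standard quotas: Zeta 10.087, Alpha 2.585, Delta 7.017, Eta 12.142, Theta 6.600, Beta 3.306, Epsilon 3.263.
Webster allocation: Zeta 10, Alpha 3, Delta 7, Eta 12, Theta 7, Beta 3, Epsilon 3.
Every allocation lies between the lower and upper quota.

none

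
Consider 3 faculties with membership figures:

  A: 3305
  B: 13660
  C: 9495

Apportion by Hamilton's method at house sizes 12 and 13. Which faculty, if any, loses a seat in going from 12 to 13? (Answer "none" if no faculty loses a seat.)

A

At 12 seats: A 2, B 6, C 4.
At 13 seats: A 1, B 7, C 5.
A drops from 2 to 1.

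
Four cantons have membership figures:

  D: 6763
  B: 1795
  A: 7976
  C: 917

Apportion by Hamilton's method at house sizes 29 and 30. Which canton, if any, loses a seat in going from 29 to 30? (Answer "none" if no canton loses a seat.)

C

At 29 seats: D 11, B 3, A 13, C 2.
At 30 seats: D 12, B 3, A 14, C 1.
C drops from 2 to 1.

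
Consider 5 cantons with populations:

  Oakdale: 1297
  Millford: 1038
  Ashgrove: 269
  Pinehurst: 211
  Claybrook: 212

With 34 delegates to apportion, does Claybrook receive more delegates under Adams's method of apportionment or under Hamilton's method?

Adams

Adams: Oakdale 14, Millford 11, Ashgrove 3, Pinehurst 3, Claybrook 3.
Hamilton: Oakdale 15, Millford 12, Ashgrove 3, Pinehurst 2, Claybrook 2.
Claybrook gets 3 under Adams and 2 under Hamilton.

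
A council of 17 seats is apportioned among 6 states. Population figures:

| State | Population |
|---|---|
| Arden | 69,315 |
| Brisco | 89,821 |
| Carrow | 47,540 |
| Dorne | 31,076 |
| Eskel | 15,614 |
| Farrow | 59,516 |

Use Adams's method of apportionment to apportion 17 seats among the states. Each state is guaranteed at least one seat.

Arden 4; Brisco 4; Carrow 3; Dorne 2; Eskel 1; Farrow 3

Standard divisor 312882/17 ≈ 18404.824; standard quotas: Arden 3.766, Brisco 4.880, Carrow 2.583, Dorne 1.688, Eskel 0.848, Farrow 3.234.
Rounding up gives 4, 5, 3, 2, 1, 4 = 19 seats, so the divisor must be adjusted.
With modified divisor 22800: modified quotas Arden 3.040, Brisco 3.940, Carrow 2.085, Dorne 1.363, Eskel 0.685, Farrow 2.610.
Rounding up: Arden 4, Brisco 4, Carrow 3, Dorne 2, Eskel 1, Farrow 3 (total 17).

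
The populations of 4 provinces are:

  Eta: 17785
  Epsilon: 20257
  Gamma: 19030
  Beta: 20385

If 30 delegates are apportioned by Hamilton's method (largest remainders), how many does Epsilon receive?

8

Standard divisor: 77457 ÷ 30 ≈ 2581.9.
Standard quotas: Eta 6.8883, Epsilon 7.8458, Gamma 7.3705, Beta 7.8953.
Lower quotas: Eta 6, Epsilon 7, Gamma 7, Beta 7 (sum 27, leaving 3 seats).
Remainders in descending order: Beta 0.8953, Eta 0.8883, Epsilon 0.8458, Gamma 0.3705.
The surplus seats go to Beta, Eta, Epsilon.
Epsilon receives 8.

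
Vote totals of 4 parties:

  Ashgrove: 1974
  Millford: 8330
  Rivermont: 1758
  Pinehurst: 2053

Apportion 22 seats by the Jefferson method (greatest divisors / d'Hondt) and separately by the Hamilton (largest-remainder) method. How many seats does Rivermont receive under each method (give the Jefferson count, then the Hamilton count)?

2 and 3

Jefferson: Ashgrove 3, Millford 14, Rivermont 2, Pinehurst 3.
Hamilton: Ashgrove 3, Millford 13, Rivermont 3, Pinehurst 3.
Rivermont gets 2 under Jefferson and 3 under Hamilton.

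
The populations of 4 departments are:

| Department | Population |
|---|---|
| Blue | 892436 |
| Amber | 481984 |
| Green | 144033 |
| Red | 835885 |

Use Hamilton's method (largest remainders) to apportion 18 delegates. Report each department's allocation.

Standard divisor: 2354338 ÷ 18 ≈ 130796.556.
Standard quotas: Blue 6.8231, Amber 3.6850, Green 1.1012, Red 6.3907.
Lower quotas: Blue 6, Amber 3, Green 1, Red 6 (sum 16, leaving 2 seats).
Remainders in descending order: Blue 0.8231, Amber 0.6850, Red 0.3907, Green 0.1012.
The surplus seats go to Blue, Amber.

Blue=7, Amber=4, Green=1, Red=6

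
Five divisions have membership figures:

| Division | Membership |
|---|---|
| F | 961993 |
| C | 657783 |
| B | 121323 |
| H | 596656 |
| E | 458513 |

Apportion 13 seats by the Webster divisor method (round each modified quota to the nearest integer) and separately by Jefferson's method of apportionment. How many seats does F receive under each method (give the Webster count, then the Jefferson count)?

4 and 5

Webster: F 4, C 3, B 1, H 3, E 2.
Jefferson: F 5, C 3, B 0, H 3, E 2.
F gets 4 under Webster and 5 under Jefferson.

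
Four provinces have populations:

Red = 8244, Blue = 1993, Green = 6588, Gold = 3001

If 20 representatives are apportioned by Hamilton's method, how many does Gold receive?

Standard divisor: 19826 ÷ 20 ≈ 991.3.
Standard quotas: Red 8.3164, Blue 2.0105, Green 6.6458, Gold 3.0273.
Lower quotas: Red 8, Blue 2, Green 6, Gold 3 (sum 19, leaving 1 seat).
Remainders in descending order: Green 0.6458, Red 0.3164, Gold 0.0273, Blue 0.0105.
Largest remainder: Green receives the extra seat.
Gold receives 3.

3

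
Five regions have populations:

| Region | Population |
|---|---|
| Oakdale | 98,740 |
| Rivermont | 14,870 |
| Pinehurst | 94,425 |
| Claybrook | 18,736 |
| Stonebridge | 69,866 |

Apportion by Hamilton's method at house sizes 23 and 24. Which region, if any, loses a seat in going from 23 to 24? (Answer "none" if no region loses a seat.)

Claybrook

At 23 seats: Oakdale 8, Rivermont 1, Pinehurst 7, Claybrook 2, Stonebridge 5.
At 24 seats: Oakdale 8, Rivermont 1, Pinehurst 8, Claybrook 1, Stonebridge 6.
Claybrook drops from 2 to 1.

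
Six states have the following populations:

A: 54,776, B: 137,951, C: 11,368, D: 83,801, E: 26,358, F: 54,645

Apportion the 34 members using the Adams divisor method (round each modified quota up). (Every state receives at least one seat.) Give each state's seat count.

Standard divisor 368899/34 ≈ 10849.971; standard quotas: A 5.048, B 12.714, C 1.048, D 7.724, E 2.429, F 5.036.
Rounding up gives 6, 13, 2, 8, 3, 6 = 38 seats, so the divisor must be adjusted.
With modified divisor 11700: modified quotas A 4.682, B 11.791, C 0.972, D 7.162, E 2.253, F 4.671.
Rounding up: A 5, B 12, C 1, D 8, E 3, F 5 (total 34).

A=5, B=12, C=1, D=8, E=3, F=5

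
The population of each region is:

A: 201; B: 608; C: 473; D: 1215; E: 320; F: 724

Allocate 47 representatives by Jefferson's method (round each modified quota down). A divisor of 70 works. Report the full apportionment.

With modified divisor 70: modified quotas A 2.871, B 8.686, C 6.757, D 17.357, E 4.571, F 10.343.
Rounding down: A 2, B 8, C 6, D 17, E 4, F 10 (total 47).

A: 2; B: 8; C: 6; D: 17; E: 4; F: 10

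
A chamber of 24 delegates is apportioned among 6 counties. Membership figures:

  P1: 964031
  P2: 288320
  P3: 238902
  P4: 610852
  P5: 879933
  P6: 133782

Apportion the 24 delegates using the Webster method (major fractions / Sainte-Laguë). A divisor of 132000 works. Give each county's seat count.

P1: 7, P2: 2, P3: 2, P4: 5, P5: 7, P6: 1

With modified divisor 132000: modified quotas P1 7.303, P2 2.184, P3 1.810, P4 4.628, P5 6.666, P6 1.014.
Rounding to the nearest integer: P1 7, P2 2, P3 2, P4 5, P5 7, P6 1 (total 24).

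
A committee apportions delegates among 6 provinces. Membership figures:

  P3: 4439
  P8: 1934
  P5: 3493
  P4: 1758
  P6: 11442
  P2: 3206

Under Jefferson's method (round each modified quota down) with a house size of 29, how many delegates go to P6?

Standard divisor 26272/29 ≈ 905.931; standard quotas: P3 4.900, P8 2.135, P5 3.856, P4 1.941, P6 12.630, P2 3.539.
Rounding down gives 4, 2, 3, 1, 12, 3 = 25 seats, so the divisor must be adjusted.
With modified divisor 850: modified quotas P3 5.222, P8 2.275, P5 4.109, P4 2.068, P6 13.461, P2 3.772.
Rounding down: P3 5, P8 2, P5 4, P4 2, P6 13, P2 3 (total 29).
P6 receives 13.

13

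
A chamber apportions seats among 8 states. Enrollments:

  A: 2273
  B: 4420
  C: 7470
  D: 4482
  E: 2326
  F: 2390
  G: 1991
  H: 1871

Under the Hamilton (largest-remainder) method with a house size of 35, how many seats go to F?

3

Standard divisor: 27223 ÷ 35 ≈ 777.8.
Standard quotas: A 2.9223, B 5.6827, C 9.6040, D 5.7624, E 2.9905, F 3.0728, G 2.5598, H 2.4055.
Lower quotas: A 2, B 5, C 9, D 5, E 2, F 3, G 2, H 2 (sum 30, leaving 5 seats).
Remainders in descending order: E 0.9905, A 0.9223, D 0.7624, B 0.6827, C 0.6040, G 0.5598, H 0.4055, F 0.0728.
The surplus seats go to E, A, D, B, C.
F receives 3.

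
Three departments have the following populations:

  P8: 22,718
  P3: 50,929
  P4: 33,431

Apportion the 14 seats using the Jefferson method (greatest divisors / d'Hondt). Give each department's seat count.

P8: 3, P3: 7, P4: 4

Standard divisor 107078/14 ≈ 7648.429; standard quotas: P8 2.970, P3 6.659, P4 4.371.
Rounding down gives 2, 6, 4 = 12 seats, so the divisor must be adjusted.
With modified divisor 7000: modified quotas P8 3.245, P3 7.276, P4 4.776.
Rounding down: P8 3, P3 7, P4 4 (total 14).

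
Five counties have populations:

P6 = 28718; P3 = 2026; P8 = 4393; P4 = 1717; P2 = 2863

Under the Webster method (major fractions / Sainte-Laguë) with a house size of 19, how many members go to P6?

14

Standard divisor 39717/19 ≈ 2090.368; standard quotas: P6 13.738, P3 0.969, P8 2.102, P4 0.821, P2 1.370.
Rounding to the nearest integer gives P6 14, P3 1, P8 2, P4 1, P2 1 — total 19, matching the house size, so no adjustment is needed.
P6 receives 14.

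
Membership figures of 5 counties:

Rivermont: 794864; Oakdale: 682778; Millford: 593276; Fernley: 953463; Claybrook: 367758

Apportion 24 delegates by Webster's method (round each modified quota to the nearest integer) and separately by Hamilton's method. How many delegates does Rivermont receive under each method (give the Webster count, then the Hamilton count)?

5 and 6

Webster: Rivermont 5, Oakdale 5, Millford 4, Fernley 7, Claybrook 3.
Hamilton: Rivermont 6, Oakdale 5, Millford 4, Fernley 7, Claybrook 2.
Rivermont gets 5 under Webster and 6 under Hamilton.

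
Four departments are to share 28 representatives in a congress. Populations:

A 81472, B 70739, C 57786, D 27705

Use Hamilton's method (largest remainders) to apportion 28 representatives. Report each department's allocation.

The standard divisor is 237702/28 ≈ 8489.357.
Standard quotas: A 9.5970, B 8.3327, C 6.8069, D 3.2635.
Lower quotas: A 9, B 8, C 6, D 3 (sum 26, leaving 2 seats).
Remainders in descending order: C 0.8069, A 0.5970, B 0.3327, D 0.2635.
The surplus seats go to C, A.

A 10, B 8, C 7, D 3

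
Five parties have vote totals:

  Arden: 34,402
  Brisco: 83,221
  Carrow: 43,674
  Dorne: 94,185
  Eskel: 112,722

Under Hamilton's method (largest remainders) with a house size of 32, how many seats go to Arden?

Total 368204; standard divisor 368204/32 ≈ 11506.375.
Standard quotas: Arden 2.9898, Brisco 7.2326, Carrow 3.7956, Dorne 8.1855, Eskel 9.7965.
Lower quotas: Arden 2, Brisco 7, Carrow 3, Dorne 8, Eskel 9 (sum 29, leaving 3 seats).
Remainders in descending order: Arden 0.9898, Eskel 0.7965, Carrow 0.7956, Brisco 0.2326, Dorne 0.1855.
The surplus seats go to Arden, Eskel, Carrow.
Arden receives 3.

3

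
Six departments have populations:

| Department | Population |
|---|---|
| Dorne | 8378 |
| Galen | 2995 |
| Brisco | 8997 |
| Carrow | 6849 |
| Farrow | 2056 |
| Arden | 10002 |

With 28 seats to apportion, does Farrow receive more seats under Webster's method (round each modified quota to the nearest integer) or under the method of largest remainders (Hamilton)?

Hamilton

Webster: Dorne 6, Galen 2, Brisco 7, Carrow 5, Farrow 1, Arden 7.
Hamilton: Dorne 6, Galen 2, Brisco 6, Carrow 5, Farrow 2, Arden 7.
Farrow gets 1 under Webster and 2 under Hamilton.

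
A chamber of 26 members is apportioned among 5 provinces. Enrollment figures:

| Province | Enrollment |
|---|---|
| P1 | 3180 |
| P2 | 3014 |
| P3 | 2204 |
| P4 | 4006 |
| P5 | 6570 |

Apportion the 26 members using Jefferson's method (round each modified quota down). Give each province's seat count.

Standard divisor 18974/26 ≈ 729.769; standard quotas: P1 4.358, P2 4.130, P3 3.020, P4 5.489, P5 9.003.
Rounding down gives 4, 4, 3, 5, 9 = 25 seats, so the divisor must be adjusted.
With modified divisor 660: modified quotas P1 4.818, P2 4.567, P3 3.339, P4 6.070, P5 9.955.
Rounding down: P1 4, P2 4, P3 3, P4 6, P5 9 (total 26).

P1 4, P2 4, P3 3, P4 6, P5 9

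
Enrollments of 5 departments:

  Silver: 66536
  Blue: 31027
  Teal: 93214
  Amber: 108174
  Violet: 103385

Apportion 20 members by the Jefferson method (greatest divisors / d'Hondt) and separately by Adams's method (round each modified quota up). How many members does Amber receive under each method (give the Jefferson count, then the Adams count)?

6 and 5

Jefferson: Silver 3, Blue 1, Teal 5, Amber 6, Violet 5.
Adams: Silver 3, Blue 2, Teal 5, Amber 5, Violet 5.
Amber gets 6 under Jefferson and 5 under Adams.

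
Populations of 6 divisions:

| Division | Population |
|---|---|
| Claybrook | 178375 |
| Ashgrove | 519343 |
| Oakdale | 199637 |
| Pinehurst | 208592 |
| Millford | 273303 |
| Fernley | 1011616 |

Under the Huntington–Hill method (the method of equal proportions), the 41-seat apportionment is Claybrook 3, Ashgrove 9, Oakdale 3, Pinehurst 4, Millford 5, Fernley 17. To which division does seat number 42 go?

Fernley

Priority for the next seat is population ÷ (√(s·(s+1))).
Priorities: Claybrook 51492.427, Ashgrove 54743.559, Oakdale 57630.238, Pinehurst 46642.589, Millford 49898.073, Fernley 57830.238.
Highest priority: Fernley.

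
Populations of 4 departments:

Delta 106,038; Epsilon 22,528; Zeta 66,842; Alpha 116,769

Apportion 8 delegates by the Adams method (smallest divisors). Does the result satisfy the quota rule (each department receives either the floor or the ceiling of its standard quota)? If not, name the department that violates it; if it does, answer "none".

Standard quotas: Delta 2.717, Epsilon 0.577, Zeta 1.713, Alpha 2.992.
Adams allocation: Delta 2, Epsilon 1, Zeta 2, Alpha 3.
Every allocation lies between the lower and upper quota.

none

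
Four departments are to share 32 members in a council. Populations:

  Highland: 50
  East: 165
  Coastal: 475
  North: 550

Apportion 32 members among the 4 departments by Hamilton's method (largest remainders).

Highland=2, East=4, Coastal=12, North=14

The standard divisor is 1240/32 ≈ 38.75.
Standard quotas: Highland 1.290, East 4.258, Coastal 12.258, North 14.194.
Lower quotas: Highland 1, East 4, Coastal 12, North 14 (sum 31, leaving 1 seat).
Remainders in descending order: Highland 0.290, East 0.258, Coastal 0.258, North 0.194.
The surplus seat goes to Highland.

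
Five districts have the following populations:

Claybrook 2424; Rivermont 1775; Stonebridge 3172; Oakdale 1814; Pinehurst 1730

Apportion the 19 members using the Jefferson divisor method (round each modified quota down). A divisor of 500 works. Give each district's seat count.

With modified divisor 500: modified quotas Claybrook 4.848, Rivermont 3.550, Stonebridge 6.344, Oakdale 3.628, Pinehurst 3.460.
Rounding down: Claybrook 4, Rivermont 3, Stonebridge 6, Oakdale 3, Pinehurst 3 (total 19).

Claybrook 4, Rivermont 3, Stonebridge 6, Oakdale 3, Pinehurst 3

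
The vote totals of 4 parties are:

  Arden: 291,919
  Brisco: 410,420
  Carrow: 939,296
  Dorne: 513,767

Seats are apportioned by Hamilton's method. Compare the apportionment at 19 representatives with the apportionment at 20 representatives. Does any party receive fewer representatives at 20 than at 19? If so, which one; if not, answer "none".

Arden

At 19 seats: Arden 3, Brisco 4, Carrow 8, Dorne 4.
At 20 seats: Arden 2, Brisco 4, Carrow 9, Dorne 5.
Arden drops from 3 to 2.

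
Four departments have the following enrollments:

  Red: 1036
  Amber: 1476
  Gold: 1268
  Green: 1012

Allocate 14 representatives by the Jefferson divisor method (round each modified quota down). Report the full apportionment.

Red 3; Amber 4; Gold 4; Green 3

Standard divisor 4792/14 ≈ 342.286; standard quotas: Red 3.027, Amber 4.312, Gold 3.705, Green 2.957.
Rounding down gives 3, 4, 3, 2 = 12 seats, so the divisor must be adjusted.
With modified divisor 300: modified quotas Red 3.453, Amber 4.920, Gold 4.227, Green 3.373.
Rounding down: Red 3, Amber 4, Gold 4, Green 3 (total 14).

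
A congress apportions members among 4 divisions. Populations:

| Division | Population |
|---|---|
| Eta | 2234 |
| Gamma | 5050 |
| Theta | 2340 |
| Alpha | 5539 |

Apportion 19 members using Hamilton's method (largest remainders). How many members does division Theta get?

3

The standard divisor is 15163/19 ≈ 798.053.
Standard quotas: Eta 2.7993, Gamma 6.3279, Theta 2.9321, Alpha 6.9406.
Lower quotas: Eta 2, Gamma 6, Theta 2, Alpha 6 (sum 16, leaving 3 seats).
Remainders in descending order: Alpha 0.9406, Theta 0.9321, Eta 0.7993, Gamma 0.3279.
Largest remainders: Alpha, Theta, Eta receive the extra seats.
Theta receives 3.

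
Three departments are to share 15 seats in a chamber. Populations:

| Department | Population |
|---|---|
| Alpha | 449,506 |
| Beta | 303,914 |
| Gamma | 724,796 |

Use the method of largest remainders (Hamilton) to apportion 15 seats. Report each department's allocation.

Standard divisor: 1478216 ÷ 15 ≈ 98547.733.
Standard quotas: Alpha 4.5613, Beta 3.0839, Gamma 7.3548.
Lower quotas: Alpha 4, Beta 3, Gamma 7 (sum 14, leaving 1 seat).
Remainders in descending order: Alpha 0.5613, Gamma 0.3548, Beta 0.0839.
Largest remainder: Alpha receives the extra seat.

Alpha: 5, Beta: 3, Gamma: 7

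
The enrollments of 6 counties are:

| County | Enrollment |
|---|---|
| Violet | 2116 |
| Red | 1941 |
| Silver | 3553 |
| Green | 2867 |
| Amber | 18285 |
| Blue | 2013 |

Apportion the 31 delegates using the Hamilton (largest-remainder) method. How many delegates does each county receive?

Violet=2, Red=2, Silver=4, Green=3, Amber=18, Blue=2

Standard divisor: 30775 ÷ 31 ≈ 992.742.
Standard quotas: Violet 2.1315, Red 1.9552, Silver 3.5790, Green 2.8880, Amber 18.4187, Blue 2.0277.
Lower quotas: Violet 2, Red 1, Silver 3, Green 2, Amber 18, Blue 2 (sum 28, leaving 3 seats).
Remainders in descending order: Red 0.9552, Green 0.8880, Silver 0.5790, Amber 0.4187, Violet 0.1315, Blue 0.0277.
The surplus seats go to Red, Green, Silver.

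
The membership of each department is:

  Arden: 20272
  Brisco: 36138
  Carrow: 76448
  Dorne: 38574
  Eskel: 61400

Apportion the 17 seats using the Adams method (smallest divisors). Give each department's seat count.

Standard divisor 232832/17 ≈ 13696; standard quotas: Arden 1.480, Brisco 2.639, Carrow 5.582, Dorne 2.816, Eskel 4.483.
Rounding up gives 2, 3, 6, 3, 5 = 19 seats, so the divisor must be adjusted.
With modified divisor 16700: modified quotas Arden 1.214, Brisco 2.164, Carrow 4.578, Dorne 2.310, Eskel 3.677.
Rounding up: Arden 2, Brisco 3, Carrow 5, Dorne 3, Eskel 4 (total 17).

Arden=2; Brisco=3; Carrow=5; Dorne=3; Eskel=4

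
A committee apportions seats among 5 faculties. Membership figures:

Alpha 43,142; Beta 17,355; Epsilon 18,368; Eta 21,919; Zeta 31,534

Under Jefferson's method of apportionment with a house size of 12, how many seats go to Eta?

Standard divisor 132318/12 ≈ 11026.5; standard quotas: Alpha 3.913, Beta 1.574, Epsilon 1.666, Eta 1.988, Zeta 2.860.
Rounding down gives 3, 1, 1, 1, 2 = 8 seats, so the divisor must be adjusted.
With modified divisor 8900: modified quotas Alpha 4.847, Beta 1.950, Epsilon 2.064, Eta 2.463, Zeta 3.543.
Rounding down: Alpha 4, Beta 1, Epsilon 2, Eta 2, Zeta 3 (total 12).
Eta receives 2.

2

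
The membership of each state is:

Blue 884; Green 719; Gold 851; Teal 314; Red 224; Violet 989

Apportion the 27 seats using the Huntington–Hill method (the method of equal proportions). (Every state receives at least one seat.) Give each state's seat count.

Blue 6, Green 5, Gold 6, Teal 2, Red 2, Violet 6

With divisor 154: modified quotas Blue 5.740, Green 4.669, Gold 5.526, Teal 2.039, Red 1.455, Violet 6.422.
Geometric-mean thresholds: Blue √(5·6)=5.477, Green √(4·5)=4.472, Gold √(5·6)=5.477, Teal √(2·3)=2.449, Red √(1·2)=1.414, Violet √(6·7)=6.481.
Each quota rounded against its threshold gives Blue 6, Green 5, Gold 6, Teal 2, Red 2, Violet 6 (total 27).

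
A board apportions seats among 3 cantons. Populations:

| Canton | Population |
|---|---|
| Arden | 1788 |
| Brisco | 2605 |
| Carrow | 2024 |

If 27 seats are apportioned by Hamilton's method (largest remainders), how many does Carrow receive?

8

Standard divisor: 6417 ÷ 27 ≈ 237.667.
Standard quotas: Arden 7.523, Brisco 10.961, Carrow 8.516.
Lower quotas: Arden 7, Brisco 10, Carrow 8 (sum 25, leaving 2 seats).
Remainders in descending order: Brisco 0.961, Arden 0.523, Carrow 0.516.
The surplus seats go to Brisco, Arden.
Carrow receives 8.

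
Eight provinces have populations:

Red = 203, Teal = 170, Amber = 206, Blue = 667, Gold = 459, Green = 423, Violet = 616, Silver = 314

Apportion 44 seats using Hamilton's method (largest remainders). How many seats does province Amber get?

Standard divisor: 3058 ÷ 44 ≈ 69.5.
Standard quotas: Red 2.921, Teal 2.446, Amber 2.964, Blue 9.597, Gold 6.604, Green 6.086, Violet 8.863, Silver 4.518.
Lower quotas: Red 2, Teal 2, Amber 2, Blue 9, Gold 6, Green 6, Violet 8, Silver 4 (sum 39, leaving 5 seats).
Remainders in descending order: Amber 0.964, Red 0.921, Violet 0.863, Gold 0.604, Blue 0.597, Silver 0.518, Teal 0.446, Green 0.086.
The surplus seats go to Amber, Red, Violet, Gold, Blue.
Amber receives 3.

3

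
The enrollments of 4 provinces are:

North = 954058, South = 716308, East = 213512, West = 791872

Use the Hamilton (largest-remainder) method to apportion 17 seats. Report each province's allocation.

North: 6, South: 5, East: 1, West: 5

Standard divisor: 2675750 ÷ 17 ≈ 157397.059.
Standard quotas: North 6.0615, South 4.5510, East 1.3565, West 5.0310.
Lower quotas: North 6, South 4, East 1, West 5 (sum 16, leaving 1 seat).
Remainders in descending order: South 0.5510, East 0.3565, North 0.0615, West 0.0310.
The surplus seat goes to South.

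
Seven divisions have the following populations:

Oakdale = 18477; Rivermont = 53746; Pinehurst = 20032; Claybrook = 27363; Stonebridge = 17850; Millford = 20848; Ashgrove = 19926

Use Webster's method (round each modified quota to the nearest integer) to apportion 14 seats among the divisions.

Standard divisor 178242/14 ≈ 12731.571; standard quotas: Oakdale 1.451, Rivermont 4.221, Pinehurst 1.573, Claybrook 2.149, Stonebridge 1.402, Millford 1.638, Ashgrove 1.565.
Rounding to the nearest integer gives Oakdale 1, Rivermont 4, Pinehurst 2, Claybrook 2, Stonebridge 1, Millford 2, Ashgrove 2 — total 14, matching the house size, so no adjustment is needed.

Oakdale=1, Rivermont=4, Pinehurst=2, Claybrook=2, Stonebridge=1, Millford=2, Ashgrove=2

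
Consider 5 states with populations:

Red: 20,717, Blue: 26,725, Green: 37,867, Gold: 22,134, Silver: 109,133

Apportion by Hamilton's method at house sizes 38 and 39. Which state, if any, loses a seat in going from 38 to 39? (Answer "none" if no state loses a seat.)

none

At 38 seats: Red 3, Blue 5, Green 7, Gold 4, Silver 19.
At 39 seats: Red 4, Blue 5, Green 7, Gold 4, Silver 19.
No state's allocation decreased.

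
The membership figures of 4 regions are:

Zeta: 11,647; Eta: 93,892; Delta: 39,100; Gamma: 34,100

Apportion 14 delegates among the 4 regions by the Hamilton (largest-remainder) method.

Total 178739; standard divisor 178739/14 ≈ 12767.071.
Standard quotas: Zeta 0.9123, Eta 7.3542, Delta 3.0626, Gamma 2.6709.
Lower quotas: Zeta 0, Eta 7, Delta 3, Gamma 2 (sum 12, leaving 2 seats).
Remainders in descending order: Zeta 0.9123, Gamma 0.6709, Eta 0.3542, Delta 0.0626.
Largest remainders: Zeta, Gamma receive the extra seats.

Zeta 1, Eta 7, Delta 3, Gamma 3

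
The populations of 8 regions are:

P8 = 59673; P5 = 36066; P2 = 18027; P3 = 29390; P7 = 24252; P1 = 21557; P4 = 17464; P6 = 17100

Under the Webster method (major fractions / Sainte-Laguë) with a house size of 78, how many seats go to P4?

Standard divisor 223529/78 ≈ 2865.756; standard quotas: P8 20.823, P5 12.585, P2 6.290, P3 10.256, P7 8.463, P1 7.522, P4 6.094, P6 5.967.
Rounding to the nearest integer gives P8 21, P5 13, P2 6, P3 10, P7 8, P1 8, P4 6, P6 6 — total 78, matching the house size, so no adjustment is needed.
P4 receives 6.

6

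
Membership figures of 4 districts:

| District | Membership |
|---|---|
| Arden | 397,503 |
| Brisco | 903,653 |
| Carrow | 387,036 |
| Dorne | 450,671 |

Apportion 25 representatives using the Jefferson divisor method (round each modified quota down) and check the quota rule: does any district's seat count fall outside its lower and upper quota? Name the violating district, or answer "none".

Standard quotas: Arden 4.646, Brisco 10.562, Carrow 4.524, Dorne 5.268.
Jefferson allocation: Arden 5, Brisco 11, Carrow 4, Dorne 5.
Every allocation lies between the lower and upper quota.

none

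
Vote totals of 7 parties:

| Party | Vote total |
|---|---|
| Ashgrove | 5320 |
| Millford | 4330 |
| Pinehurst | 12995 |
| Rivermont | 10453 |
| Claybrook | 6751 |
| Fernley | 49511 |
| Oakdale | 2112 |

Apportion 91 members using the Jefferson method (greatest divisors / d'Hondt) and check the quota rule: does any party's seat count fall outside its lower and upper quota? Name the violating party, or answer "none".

Standard quotas: Ashgrove 5.293, Millford 4.308, Pinehurst 12.928, Rivermont 10.399, Claybrook 6.716, Fernley 49.256, Oakdale 2.101.
Jefferson allocation: Ashgrove 5, Millford 4, Pinehurst 13, Rivermont 10, Claybrook 6, Fernley 51, Oakdale 2.
Fernley has quota 49.256 (lower 49, upper 50) but receives 51 — outside the quota interval.

Fernley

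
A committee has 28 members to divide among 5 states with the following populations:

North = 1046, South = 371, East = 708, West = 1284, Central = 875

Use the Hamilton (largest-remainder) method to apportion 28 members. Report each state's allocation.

Standard divisor: 4284 ÷ 28 = 153.
Standard quotas: North 6.837, South 2.425, East 4.627, West 8.392, Central 5.719.
Lower quotas: North 6, South 2, East 4, West 8, Central 5 (sum 25, leaving 3 seats).
Remainders in descending order: North 0.837, Central 0.719, East 0.627, South 0.425, West 0.392.
The surplus seats go to North, Central, East.

North 7, South 2, East 5, West 8, Central 6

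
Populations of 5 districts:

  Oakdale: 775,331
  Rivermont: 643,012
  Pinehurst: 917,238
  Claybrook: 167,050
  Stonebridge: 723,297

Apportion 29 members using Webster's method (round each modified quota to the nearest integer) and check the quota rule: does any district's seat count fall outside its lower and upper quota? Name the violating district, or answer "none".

none

Standard quotas: Oakdale 6.970, Rivermont 5.780, Pinehurst 8.246, Claybrook 1.502, Stonebridge 6.502.
Webster allocation: Oakdale 7, Rivermont 6, Pinehurst 8, Claybrook 2, Stonebridge 6.
Every allocation lies between the lower and upper quota.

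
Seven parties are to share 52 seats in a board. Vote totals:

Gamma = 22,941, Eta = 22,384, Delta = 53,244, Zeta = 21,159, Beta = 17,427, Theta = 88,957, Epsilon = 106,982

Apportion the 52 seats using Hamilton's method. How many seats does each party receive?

Gamma 4, Eta 3, Delta 8, Zeta 3, Beta 3, Theta 14, Epsilon 17

The standard divisor is 333094/52 ≈ 6405.654.
Standard quotas: Gamma 3.5814, Eta 3.4944, Delta 8.3120, Zeta 3.3032, Beta 2.7206, Theta 13.8873, Epsilon 16.7012.
Lower quotas: Gamma 3, Eta 3, Delta 8, Zeta 3, Beta 2, Theta 13, Epsilon 16 (sum 48, leaving 4 seats).
Remainders in descending order: Theta 0.8873, Beta 0.7206, Epsilon 0.7012, Gamma 0.5814, Eta 0.4944, Delta 0.3120, Zeta 0.3032.
Largest remainders: Theta, Beta, Epsilon, Gamma receive the extra seats.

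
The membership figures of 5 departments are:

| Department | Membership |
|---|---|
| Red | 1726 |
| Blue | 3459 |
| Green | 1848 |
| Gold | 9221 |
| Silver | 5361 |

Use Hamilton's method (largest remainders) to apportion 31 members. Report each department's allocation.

Standard divisor: 21615 ÷ 31 ≈ 697.258.
Standard quotas: Red 2.4754, Blue 4.9609, Green 2.6504, Gold 13.2247, Silver 7.6887.
Lower quotas: Red 2, Blue 4, Green 2, Gold 13, Silver 7 (sum 28, leaving 3 seats).
Remainders in descending order: Blue 0.9609, Silver 0.6887, Green 0.6504, Red 0.4754, Gold 0.2247.
Largest remainders: Blue, Silver, Green receive the extra seats.

Red=2, Blue=5, Green=3, Gold=13, Silver=8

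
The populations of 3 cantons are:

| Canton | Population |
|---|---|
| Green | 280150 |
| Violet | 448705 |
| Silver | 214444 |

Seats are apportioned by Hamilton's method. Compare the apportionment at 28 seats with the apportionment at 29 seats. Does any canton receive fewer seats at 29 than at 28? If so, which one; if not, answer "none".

Silver

At 28 seats: Green 8, Violet 13, Silver 7.
At 29 seats: Green 9, Violet 14, Silver 6.
Silver drops from 7 to 6.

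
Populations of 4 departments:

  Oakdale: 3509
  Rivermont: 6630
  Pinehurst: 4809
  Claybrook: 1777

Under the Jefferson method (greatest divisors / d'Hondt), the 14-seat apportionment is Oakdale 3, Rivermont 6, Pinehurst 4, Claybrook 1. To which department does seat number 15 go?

Pinehurst

Priority for the next seat is population ÷ (current seats + 1).
Priorities: Oakdale 877.250, Rivermont 947.143, Pinehurst 961.800, Claybrook 888.500.
Highest priority: Pinehurst.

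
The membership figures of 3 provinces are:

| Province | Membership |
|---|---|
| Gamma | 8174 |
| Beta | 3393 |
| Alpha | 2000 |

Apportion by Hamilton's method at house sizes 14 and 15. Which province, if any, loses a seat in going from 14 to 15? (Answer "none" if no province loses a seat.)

At 14 seats: Gamma 8, Beta 4, Alpha 2.
At 15 seats: Gamma 9, Beta 4, Alpha 2.
No province's allocation decreased.

none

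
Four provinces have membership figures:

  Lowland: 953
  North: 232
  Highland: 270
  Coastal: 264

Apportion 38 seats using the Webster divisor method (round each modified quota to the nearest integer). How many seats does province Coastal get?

6

Standard divisor 1719/38 ≈ 45.237; standard quotas: Lowland 21.067, North 5.129, Highland 5.969, Coastal 5.836.
Rounding to the nearest integer gives Lowland 21, North 5, Highland 6, Coastal 6 — total 38, matching the house size, so no adjustment is needed.
Coastal receives 6.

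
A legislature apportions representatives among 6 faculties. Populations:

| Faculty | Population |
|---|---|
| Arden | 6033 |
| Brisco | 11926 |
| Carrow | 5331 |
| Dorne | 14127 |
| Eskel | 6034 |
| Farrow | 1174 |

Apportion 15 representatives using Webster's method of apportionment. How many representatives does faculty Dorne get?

5

Standard divisor 44625/15 ≈ 2975; standard quotas: Arden 2.028, Brisco 4.009, Carrow 1.792, Dorne 4.749, Eskel 2.028, Farrow 0.395.
Rounding to the nearest integer gives Arden 2, Brisco 4, Carrow 2, Dorne 5, Eskel 2, Farrow 0 — total 15, matching the house size, so no adjustment is needed.
Dorne receives 5.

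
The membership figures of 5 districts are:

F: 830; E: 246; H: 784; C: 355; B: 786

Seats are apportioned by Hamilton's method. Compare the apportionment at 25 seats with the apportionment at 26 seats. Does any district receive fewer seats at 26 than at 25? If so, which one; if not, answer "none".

At 25 seats: F 7, E 2, H 6, C 3, B 7.
At 26 seats: F 7, E 2, H 7, C 3, B 7.
No district's allocation decreased.

none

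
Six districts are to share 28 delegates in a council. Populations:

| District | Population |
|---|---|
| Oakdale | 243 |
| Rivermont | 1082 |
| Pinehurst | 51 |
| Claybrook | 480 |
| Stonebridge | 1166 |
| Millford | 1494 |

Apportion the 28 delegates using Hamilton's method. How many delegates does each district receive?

Oakdale 2, Rivermont 7, Pinehurst 0, Claybrook 3, Stonebridge 7, Millford 9

Total 4516; standard divisor 4516/28 ≈ 161.286.
Standard quotas: Oakdale 1.507, Rivermont 6.709, Pinehurst 0.316, Claybrook 2.976, Stonebridge 7.229, Millford 9.263.
Lower quotas: Oakdale 1, Rivermont 6, Pinehurst 0, Claybrook 2, Stonebridge 7, Millford 9 (sum 25, leaving 3 seats).
Remainders in descending order: Claybrook 0.976, Rivermont 0.709, Oakdale 0.507, Pinehurst 0.316, Millford 0.263, Stonebridge 0.229.
Largest remainders: Claybrook, Rivermont, Oakdale receive the extra seats.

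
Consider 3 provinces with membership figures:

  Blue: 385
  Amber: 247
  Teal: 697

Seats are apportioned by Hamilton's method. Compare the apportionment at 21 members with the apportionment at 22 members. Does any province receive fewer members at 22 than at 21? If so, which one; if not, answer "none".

none

At 21 seats: Blue 6, Amber 4, Teal 11.
At 22 seats: Blue 6, Amber 4, Teal 12.
No province's allocation decreased.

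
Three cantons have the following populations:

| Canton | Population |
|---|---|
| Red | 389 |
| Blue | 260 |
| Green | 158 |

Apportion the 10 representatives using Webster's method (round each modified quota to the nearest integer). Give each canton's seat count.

Red: 5, Blue: 3, Green: 2

Standard divisor 807/10 ≈ 80.7; standard quotas: Red 4.820, Blue 3.222, Green 1.958.
Rounding to the nearest integer gives Red 5, Blue 3, Green 2 — total 10, matching the house size, so no adjustment is needed.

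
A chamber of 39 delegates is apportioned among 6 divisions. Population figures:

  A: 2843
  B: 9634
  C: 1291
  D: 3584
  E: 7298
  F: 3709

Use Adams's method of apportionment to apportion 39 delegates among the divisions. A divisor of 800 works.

A=4, B=13, C=2, D=5, E=10, F=5

With modified divisor 800: modified quotas A 3.554, B 12.043, C 1.614, D 4.480, E 9.123, F 4.636.
Rounding up: A 4, B 13, C 2, D 5, E 10, F 5 (total 39).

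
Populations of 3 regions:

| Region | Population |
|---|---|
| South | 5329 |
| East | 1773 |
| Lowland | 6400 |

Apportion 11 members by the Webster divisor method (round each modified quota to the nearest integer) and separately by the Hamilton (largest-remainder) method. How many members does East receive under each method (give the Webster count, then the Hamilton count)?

Webster: South 5, East 1, Lowland 5.
Hamilton: South 4, East 2, Lowland 5.
East gets 1 under Webster and 2 under Hamilton.

1 and 2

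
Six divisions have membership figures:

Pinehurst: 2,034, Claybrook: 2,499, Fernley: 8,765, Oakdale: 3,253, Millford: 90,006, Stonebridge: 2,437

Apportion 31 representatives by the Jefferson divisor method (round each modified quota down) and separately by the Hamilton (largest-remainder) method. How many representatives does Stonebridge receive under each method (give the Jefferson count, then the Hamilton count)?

Jefferson: Pinehurst 0, Claybrook 0, Fernley 2, Oakdale 1, Millford 28, Stonebridge 0.
Hamilton: Pinehurst 0, Claybrook 1, Fernley 2, Oakdale 1, Millford 26, Stonebridge 1.
Stonebridge gets 0 under Jefferson and 1 under Hamilton.

0 and 1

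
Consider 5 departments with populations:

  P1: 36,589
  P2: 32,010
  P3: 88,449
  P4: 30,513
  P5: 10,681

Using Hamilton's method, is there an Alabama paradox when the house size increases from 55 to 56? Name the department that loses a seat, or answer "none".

none

At 55 seats: P1 10, P2 9, P3 25, P4 8, P5 3.
At 56 seats: P1 10, P2 9, P3 25, P4 9, P5 3.
No department's allocation decreased.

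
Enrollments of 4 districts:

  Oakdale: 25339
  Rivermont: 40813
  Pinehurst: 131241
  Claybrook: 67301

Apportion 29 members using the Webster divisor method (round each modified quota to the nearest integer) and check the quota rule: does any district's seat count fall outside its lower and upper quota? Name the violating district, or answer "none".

none

Standard quotas: Oakdale 2.776, Rivermont 4.471, Pinehurst 14.379, Claybrook 7.374.
Webster allocation: Oakdale 3, Rivermont 5, Pinehurst 14, Claybrook 7.
Every allocation lies between the lower and upper quota.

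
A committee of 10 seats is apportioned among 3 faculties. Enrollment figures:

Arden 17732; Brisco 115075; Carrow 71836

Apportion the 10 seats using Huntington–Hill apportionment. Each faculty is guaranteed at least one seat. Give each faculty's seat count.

With divisor 20873: modified quotas Arden 0.850, Brisco 5.513, Carrow 3.442.
Geometric-mean thresholds: Arden (min 1), Brisco √(5·6)=5.477, Carrow √(3·4)=3.464.
Each quota rounded against its threshold gives Arden 1, Brisco 6, Carrow 3 (total 10).

Arden: 1; Brisco: 6; Carrow: 3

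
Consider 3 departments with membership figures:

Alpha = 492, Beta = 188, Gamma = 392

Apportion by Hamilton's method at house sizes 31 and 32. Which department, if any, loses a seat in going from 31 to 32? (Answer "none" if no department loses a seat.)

At 31 seats: Alpha 14, Beta 6, Gamma 11.
At 32 seats: Alpha 15, Beta 5, Gamma 12.
Beta drops from 6 to 5.

Beta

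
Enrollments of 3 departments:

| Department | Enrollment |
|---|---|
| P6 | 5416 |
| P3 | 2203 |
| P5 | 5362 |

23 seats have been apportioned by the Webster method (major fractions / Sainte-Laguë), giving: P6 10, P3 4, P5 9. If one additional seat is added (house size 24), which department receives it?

P5

Priority for the next seat is population ÷ (current seats + 0.5).
Priorities: P6 515.810, P3 489.556, P5 564.421.
Highest priority: P5.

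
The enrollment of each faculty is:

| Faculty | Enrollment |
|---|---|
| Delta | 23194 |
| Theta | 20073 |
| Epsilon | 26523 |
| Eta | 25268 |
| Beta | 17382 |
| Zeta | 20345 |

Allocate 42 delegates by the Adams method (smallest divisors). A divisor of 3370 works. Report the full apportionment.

With modified divisor 3370: modified quotas Delta 6.882, Theta 5.956, Epsilon 7.870, Eta 7.498, Beta 5.158, Zeta 6.037.
Rounding up: Delta 7, Theta 6, Epsilon 8, Eta 8, Beta 6, Zeta 7 (total 42).

Delta 7; Theta 6; Epsilon 8; Eta 8; Beta 6; Zeta 7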